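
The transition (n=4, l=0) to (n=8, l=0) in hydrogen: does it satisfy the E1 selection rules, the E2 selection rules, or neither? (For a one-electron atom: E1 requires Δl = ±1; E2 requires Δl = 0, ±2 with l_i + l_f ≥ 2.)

neither

Δl = 0 − 0 = +0; l_i + l_f = 0.
E1 (Δl = ±1): not satisfied.
E2 (Δl = 0,±2, l_i+l_f ≥ 2): not satisfied.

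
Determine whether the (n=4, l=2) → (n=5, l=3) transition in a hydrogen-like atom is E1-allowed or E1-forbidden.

allowed

Δl = 3 − 2 = +1; the E1 rule Δl = ±1 is ok.
All E1 selection rules are satisfied.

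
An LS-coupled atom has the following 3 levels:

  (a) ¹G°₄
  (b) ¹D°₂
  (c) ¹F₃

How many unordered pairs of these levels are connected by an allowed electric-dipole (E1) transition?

(a)–(b): forbidden (parity, ΔL, ΔJ).
(a)–(c): allowed.
(b)–(c): allowed.
Allowed pairs: 2 of 3.

2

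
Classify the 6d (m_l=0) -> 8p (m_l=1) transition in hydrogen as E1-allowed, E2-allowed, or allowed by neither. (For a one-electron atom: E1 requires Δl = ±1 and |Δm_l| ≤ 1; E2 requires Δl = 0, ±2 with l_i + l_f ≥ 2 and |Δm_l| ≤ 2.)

Δl = 1 − 2 = -1; l_i + l_f = 3.
Δm_l = +1.
E1 (Δl = ±1, |Δm_l| ≤ 1): satisfied.
E2 (Δl = 0,±2, l_i+l_f ≥ 2, |Δm_l| ≤ 2): not satisfied.

E1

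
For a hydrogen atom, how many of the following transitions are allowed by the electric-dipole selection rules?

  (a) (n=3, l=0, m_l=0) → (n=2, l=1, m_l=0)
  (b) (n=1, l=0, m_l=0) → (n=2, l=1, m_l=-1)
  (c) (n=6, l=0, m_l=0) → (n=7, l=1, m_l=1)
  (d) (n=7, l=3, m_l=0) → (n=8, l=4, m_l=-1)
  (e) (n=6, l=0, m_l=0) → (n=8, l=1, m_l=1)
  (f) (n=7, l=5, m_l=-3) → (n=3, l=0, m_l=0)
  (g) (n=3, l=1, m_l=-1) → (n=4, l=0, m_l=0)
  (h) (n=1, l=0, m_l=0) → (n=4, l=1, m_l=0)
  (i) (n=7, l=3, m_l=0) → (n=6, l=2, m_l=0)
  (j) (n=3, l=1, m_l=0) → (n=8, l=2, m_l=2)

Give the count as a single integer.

(a) allowed
(b) allowed
(c) allowed
(d) allowed
(e) allowed
(f) forbidden — Δl = -5 (E1 requires Δl = ±1); Δm_l = +3 (E1 requires Δm_l = 0, ±1)
(g) allowed
(h) allowed
(i) allowed
(j) forbidden — Δm_l = +2 (E1 requires Δm_l = 0, ±1)
Total allowed: 8 of 10.

8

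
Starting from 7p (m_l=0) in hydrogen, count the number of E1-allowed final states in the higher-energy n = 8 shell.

E1 requires Δl = ±1, so l_f ∈ {0, 2}; with 0 ≤ l_f ≤ n_f−1 = 7, the allowed l_f values are {0, 2}.
For l_f = 0: m_f ∈ {m_i−1, m_i, m_i+1} ∩ [−0, 0] = {0} → 1 state.
For l_f = 2: m_f ∈ {m_i−1, m_i, m_i+1} ∩ [−2, 2] = {-1, 0, 1} → 3 states.
Total: 4.

4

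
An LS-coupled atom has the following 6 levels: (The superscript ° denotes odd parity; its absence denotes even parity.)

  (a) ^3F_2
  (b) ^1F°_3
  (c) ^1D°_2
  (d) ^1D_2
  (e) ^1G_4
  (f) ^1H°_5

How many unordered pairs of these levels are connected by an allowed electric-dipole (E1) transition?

(a)–(b): forbidden (ΔS).
(a)–(c): forbidden (ΔS).
(a)–(d): forbidden (parity, ΔS).
(a)–(e): forbidden (parity, ΔS, ΔJ).
(a)–(f): forbidden (ΔS, ΔL, ΔJ).
(b)–(c): forbidden (parity).
(b)–(d): allowed.
(b)–(e): allowed.
(b)–(f): forbidden (parity, ΔL, ΔJ).
(c)–(d): allowed.
(c)–(e): forbidden (ΔL, ΔJ).
(c)–(f): forbidden (parity, ΔL, ΔJ).
(d)–(e): forbidden (parity, ΔL, ΔJ).
(d)–(f): forbidden (ΔL, ΔJ).
(e)–(f): allowed.
Allowed pairs: 4 of 15.

4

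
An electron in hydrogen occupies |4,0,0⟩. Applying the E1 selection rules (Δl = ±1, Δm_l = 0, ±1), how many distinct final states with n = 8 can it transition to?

E1 requires Δl = ±1, so l_f ∈ {-1, 1}; with 0 ≤ l_f ≤ n_f−1 = 7, the allowed l_f values are {1}.
For l_f = 1: m_f ∈ {m_i−1, m_i, m_i+1} ∩ [−1, 1] = {-1, 0, 1} → 3 states.
Total: 3.

3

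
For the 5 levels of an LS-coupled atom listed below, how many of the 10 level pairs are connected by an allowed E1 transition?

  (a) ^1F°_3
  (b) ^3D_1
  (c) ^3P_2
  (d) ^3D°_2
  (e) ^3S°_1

3

(a)–(b): forbidden (ΔS, ΔJ).
(a)–(c): forbidden (ΔS, ΔL).
(a)–(d): forbidden (parity, ΔS).
(a)–(e): forbidden (parity, ΔS, ΔL, ΔJ).
(b)–(c): forbidden (parity).
(b)–(d): allowed.
(b)–(e): forbidden (ΔL).
(c)–(d): allowed.
(c)–(e): allowed.
(d)–(e): forbidden (parity, ΔL).
Allowed pairs: 3 of 10.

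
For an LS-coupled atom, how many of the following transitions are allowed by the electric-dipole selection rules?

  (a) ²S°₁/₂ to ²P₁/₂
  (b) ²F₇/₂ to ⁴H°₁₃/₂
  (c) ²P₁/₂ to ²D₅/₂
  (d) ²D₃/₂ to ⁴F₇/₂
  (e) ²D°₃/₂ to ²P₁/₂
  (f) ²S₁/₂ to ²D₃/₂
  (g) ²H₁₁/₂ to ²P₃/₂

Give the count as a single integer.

2

(a) allowed
(b) forbidden (ΔS, ΔL, ΔJ fail)
(c) forbidden (parity, ΔJ fail)
(d) forbidden (parity, ΔS, ΔJ fail)
(e) allowed
(f) forbidden (parity, ΔL fail)
(g) forbidden (parity, ΔL, ΔJ fail)
Total allowed: 2 of 7.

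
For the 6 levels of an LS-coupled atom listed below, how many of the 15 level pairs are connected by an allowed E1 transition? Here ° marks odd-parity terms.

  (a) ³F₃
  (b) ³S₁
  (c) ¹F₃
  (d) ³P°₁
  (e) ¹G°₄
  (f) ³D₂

3

(a)–(b): forbidden (parity, ΔL, ΔJ).
(a)–(c): forbidden (parity, ΔS).
(a)–(d): forbidden (ΔL, ΔJ).
(a)–(e): forbidden (ΔS).
(a)–(f): forbidden (parity).
(b)–(c): forbidden (parity, ΔS, ΔL, ΔJ).
(b)–(d): allowed.
(b)–(e): forbidden (ΔS, ΔL, ΔJ).
(b)–(f): forbidden (parity, ΔL).
(c)–(d): forbidden (ΔS, ΔL, ΔJ).
(c)–(e): allowed.
(c)–(f): forbidden (parity, ΔS).
(d)–(e): forbidden (parity, ΔS, ΔL, ΔJ).
(d)–(f): allowed.
(e)–(f): forbidden (ΔS, ΔL, ΔJ).
Allowed pairs: 3 of 15.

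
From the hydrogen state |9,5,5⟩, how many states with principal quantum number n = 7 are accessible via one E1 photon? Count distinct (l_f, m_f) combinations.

4

E1 requires Δl = ±1, so l_f ∈ {4, 6}; with 0 ≤ l_f ≤ n_f−1 = 6, the allowed l_f values are {4, 6}.
For l_f = 4: m_f ∈ {m_i−1, m_i, m_i+1} ∩ [−4, 4] = {4} → 1 state.
For l_f = 6: m_f ∈ {m_i−1, m_i, m_i+1} ∩ [−6, 6] = {4, 5, 6} → 3 states.
Total: 4.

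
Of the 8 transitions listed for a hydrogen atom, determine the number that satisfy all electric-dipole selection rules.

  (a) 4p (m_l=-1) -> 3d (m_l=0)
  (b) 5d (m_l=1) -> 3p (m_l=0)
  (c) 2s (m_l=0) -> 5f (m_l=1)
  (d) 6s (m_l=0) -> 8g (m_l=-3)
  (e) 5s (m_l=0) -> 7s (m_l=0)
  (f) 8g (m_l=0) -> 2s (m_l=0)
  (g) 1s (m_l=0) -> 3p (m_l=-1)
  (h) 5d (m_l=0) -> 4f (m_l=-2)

3

(a) allowed
(b) allowed
(c) forbidden — Δl = +3 (E1 requires Δl = ±1)
(d) forbidden — Δl = +4 (E1 requires Δl = ±1); Δm_l = -3 (E1 requires Δm_l = 0, ±1)
(e) forbidden — Δl = +0 (E1 requires Δl = ±1)
(f) forbidden — Δl = -4 (E1 requires Δl = ±1)
(g) allowed
(h) forbidden — Δm_l = -2 (E1 requires Δm_l = 0, ±1)
Total allowed: 3 of 8.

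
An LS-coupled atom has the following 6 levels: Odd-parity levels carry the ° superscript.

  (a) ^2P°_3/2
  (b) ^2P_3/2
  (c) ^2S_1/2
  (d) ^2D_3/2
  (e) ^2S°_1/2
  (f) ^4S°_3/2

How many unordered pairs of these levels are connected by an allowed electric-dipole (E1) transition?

(a)–(b): allowed.
(a)–(c): allowed.
(a)–(d): allowed.
(a)–(e): forbidden (parity).
(a)–(f): forbidden (parity, ΔS).
(b)–(c): forbidden (parity).
(b)–(d): forbidden (parity).
(b)–(e): allowed.
(b)–(f): forbidden (ΔS).
(c)–(d): forbidden (parity, ΔL).
(c)–(e): forbidden (ΔL).
(c)–(f): forbidden (ΔS, ΔL).
(d)–(e): forbidden (ΔL).
(d)–(f): forbidden (ΔS, ΔL).
(e)–(f): forbidden (parity, ΔS, ΔL).
Allowed pairs: 4 of 15.

4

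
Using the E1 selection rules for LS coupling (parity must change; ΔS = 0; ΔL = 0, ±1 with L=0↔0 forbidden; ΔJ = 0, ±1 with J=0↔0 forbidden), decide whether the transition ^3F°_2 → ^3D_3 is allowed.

allowed

Parity must change: odd → even — ✓.
ΔS = 0: S: 1 → 1 — ✓.
ΔL = 0, ±1 (not L=0↔0): L: 3 → 2, ΔL = -1 — ✓.
ΔJ = 0, ±1 (not J=0↔0): J: 2 → 3, ΔJ = +1 — ✓.
All four E1 rules are satisfied.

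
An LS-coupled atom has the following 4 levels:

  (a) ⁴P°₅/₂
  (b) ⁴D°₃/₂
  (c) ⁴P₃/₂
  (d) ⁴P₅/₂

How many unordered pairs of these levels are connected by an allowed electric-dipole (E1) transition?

(a)–(b): forbidden (parity).
(a)–(c): allowed.
(a)–(d): allowed.
(b)–(c): allowed.
(b)–(d): allowed.
(c)–(d): forbidden (parity).
Allowed pairs: 4 of 6.

4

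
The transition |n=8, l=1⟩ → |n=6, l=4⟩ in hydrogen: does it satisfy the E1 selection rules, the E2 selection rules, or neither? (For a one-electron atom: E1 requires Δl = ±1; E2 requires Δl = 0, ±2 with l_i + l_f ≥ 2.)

Δl = 4 − 1 = +3; l_i + l_f = 5.
E1 (Δl = ±1): not satisfied.
E2 (Δl = 0,±2, l_i+l_f ≥ 2): not satisfied.

neither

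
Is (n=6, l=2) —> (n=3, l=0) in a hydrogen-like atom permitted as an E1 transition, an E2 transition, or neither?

Δl = 0 − 2 = -2; l_i + l_f = 2.
E1 (Δl = ±1): not satisfied.
E2 (Δl = 0,±2, l_i+l_f ≥ 2): satisfied.

E2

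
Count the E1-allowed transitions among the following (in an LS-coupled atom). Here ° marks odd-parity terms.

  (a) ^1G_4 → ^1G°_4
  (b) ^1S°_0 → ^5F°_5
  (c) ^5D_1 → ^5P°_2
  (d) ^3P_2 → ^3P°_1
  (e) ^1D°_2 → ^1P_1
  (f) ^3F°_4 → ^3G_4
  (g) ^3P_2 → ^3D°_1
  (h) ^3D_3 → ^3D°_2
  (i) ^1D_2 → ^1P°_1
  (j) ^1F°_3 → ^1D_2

(a) allowed
(b) forbidden (parity, ΔS, ΔL, ΔJ fail)
(c) allowed
(d) allowed
(e) allowed
(f) allowed
(g) allowed
(h) allowed
(i) allowed
(j) allowed
Total allowed: 9 of 10.

9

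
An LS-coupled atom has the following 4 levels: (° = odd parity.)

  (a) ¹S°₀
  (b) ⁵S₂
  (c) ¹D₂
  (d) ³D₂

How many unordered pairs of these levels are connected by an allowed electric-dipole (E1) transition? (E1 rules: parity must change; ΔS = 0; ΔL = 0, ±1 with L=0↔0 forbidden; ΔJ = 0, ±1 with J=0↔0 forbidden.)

(a)–(b): forbidden (ΔS, ΔL, ΔJ).
(a)–(c): forbidden (ΔL, ΔJ).
(a)–(d): forbidden (ΔS, ΔL, ΔJ).
(b)–(c): forbidden (parity, ΔS, ΔL).
(b)–(d): forbidden (parity, ΔS, ΔL).
(c)–(d): forbidden (parity, ΔS).
Allowed pairs: 0 of 6.

0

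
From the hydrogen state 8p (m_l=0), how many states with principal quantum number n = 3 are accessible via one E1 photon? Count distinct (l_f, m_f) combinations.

E1 requires Δl = ±1, so l_f ∈ {0, 2}; with 0 ≤ l_f ≤ n_f−1 = 2, the allowed l_f values are {0, 2}.
For l_f = 0: m_f ∈ {m_i−1, m_i, m_i+1} ∩ [−0, 0] = {0} → 1 state.
For l_f = 2: m_f ∈ {m_i−1, m_i, m_i+1} ∩ [−2, 2] = {-1, 0, 1} → 3 states.
Total: 4.

4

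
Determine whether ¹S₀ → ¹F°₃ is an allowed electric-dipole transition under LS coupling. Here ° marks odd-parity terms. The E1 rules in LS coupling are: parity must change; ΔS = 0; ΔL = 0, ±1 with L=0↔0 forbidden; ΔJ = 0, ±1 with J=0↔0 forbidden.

Parity must change: even → odd — ✓.
ΔS = 0: S: 0 → 0 — ✓.
ΔL = 0, ±1 (not L=0↔0): L: 0 → 3, ΔL = +3 — ✗.
ΔJ = 0, ±1 (not J=0↔0): J: 0 → 3, ΔJ = +3 — ✗.
Rule(s) violated: ΔL, ΔJ.

forbidden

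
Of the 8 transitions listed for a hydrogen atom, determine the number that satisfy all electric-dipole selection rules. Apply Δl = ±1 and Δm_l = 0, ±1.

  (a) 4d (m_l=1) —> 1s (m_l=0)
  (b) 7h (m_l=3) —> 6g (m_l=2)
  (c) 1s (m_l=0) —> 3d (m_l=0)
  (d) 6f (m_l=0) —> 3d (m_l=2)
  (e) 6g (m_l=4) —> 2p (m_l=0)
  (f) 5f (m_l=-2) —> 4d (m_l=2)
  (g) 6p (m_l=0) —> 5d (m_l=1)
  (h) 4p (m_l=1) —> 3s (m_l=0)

(a) forbidden — Δl = -2 (E1 requires Δl = ±1)
(b) allowed
(c) forbidden — Δl = +2 (E1 requires Δl = ±1)
(d) forbidden — Δm_l = +2 (E1 requires Δm_l = 0, ±1)
(e) forbidden — Δl = -3 (E1 requires Δl = ±1); Δm_l = -4 (E1 requires Δm_l = 0, ±1)
(f) forbidden — Δm_l = +4 (E1 requires Δm_l = 0, ±1)
(g) allowed
(h) allowed
Total allowed: 3 of 8.

3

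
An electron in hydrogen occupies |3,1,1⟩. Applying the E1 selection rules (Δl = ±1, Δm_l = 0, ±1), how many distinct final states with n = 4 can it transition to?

4

E1 requires Δl = ±1, so l_f ∈ {0, 2}; with 0 ≤ l_f ≤ n_f−1 = 3, the allowed l_f values are {0, 2}.
For l_f = 0: m_f ∈ {m_i−1, m_i, m_i+1} ∩ [−0, 0] = {0} → 1 state.
For l_f = 2: m_f ∈ {m_i−1, m_i, m_i+1} ∩ [−2, 2] = {0, 1, 2} → 3 states.
Total: 4.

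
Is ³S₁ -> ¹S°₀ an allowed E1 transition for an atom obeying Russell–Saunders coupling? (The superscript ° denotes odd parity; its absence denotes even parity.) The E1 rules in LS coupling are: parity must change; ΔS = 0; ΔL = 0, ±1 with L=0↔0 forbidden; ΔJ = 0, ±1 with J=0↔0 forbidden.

forbidden

Reading off the term symbols: S 1→0, L 0→0, J 1→0, parity even→odd.
ΔL = 0, ±1 (not L=0↔0): L: 0 → 0, ΔL = +0 — fails.
ΔJ = 0, ±1 (not J=0↔0): J: 1 → 0, ΔJ = -1 — ok.
Parity must change: even → odd — ok.
ΔS = 0: S: 1 → 0 — fails.
Rule(s) violated: ΔS, ΔL.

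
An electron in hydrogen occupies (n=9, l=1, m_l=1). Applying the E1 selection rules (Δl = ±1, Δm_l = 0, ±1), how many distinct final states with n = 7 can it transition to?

4

E1 requires Δl = ±1, so l_f ∈ {0, 2}; with 0 ≤ l_f ≤ n_f−1 = 6, the allowed l_f values are {0, 2}.
For l_f = 0: m_f ∈ {m_i−1, m_i, m_i+1} ∩ [−0, 0] = {0} → 1 state.
For l_f = 2: m_f ∈ {m_i−1, m_i, m_i+1} ∩ [−2, 2] = {0, 1, 2} → 3 states.
Total: 4.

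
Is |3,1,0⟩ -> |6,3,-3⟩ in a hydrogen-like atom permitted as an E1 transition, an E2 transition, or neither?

Δl = 3 − 1 = +2; l_i + l_f = 4.
Δm_l = -3.
E1 (Δl = ±1, |Δm_l| ≤ 1): not satisfied.
E2 (Δl = 0,±2, l_i+l_f ≥ 2, |Δm_l| ≤ 2): not satisfied.

neither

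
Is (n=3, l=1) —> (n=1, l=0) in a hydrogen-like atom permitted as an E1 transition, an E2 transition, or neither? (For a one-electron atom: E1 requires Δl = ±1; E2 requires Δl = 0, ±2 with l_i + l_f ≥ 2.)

E1

Δl = 0 − 1 = -1; l_i + l_f = 1.
E1 (Δl = ±1): satisfied.
E2 (Δl = 0,±2, l_i+l_f ≥ 2): not satisfied.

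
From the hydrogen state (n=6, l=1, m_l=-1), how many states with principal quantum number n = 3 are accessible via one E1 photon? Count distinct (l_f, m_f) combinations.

4

E1 requires Δl = ±1, so l_f ∈ {0, 2}; with 0 ≤ l_f ≤ n_f−1 = 2, the allowed l_f values are {0, 2}.
For l_f = 0: m_f ∈ {m_i−1, m_i, m_i+1} ∩ [−0, 0] = {0} → 1 state.
For l_f = 2: m_f ∈ {m_i−1, m_i, m_i+1} ∩ [−2, 2] = {-2, -1, 0} → 3 states.
Total: 4.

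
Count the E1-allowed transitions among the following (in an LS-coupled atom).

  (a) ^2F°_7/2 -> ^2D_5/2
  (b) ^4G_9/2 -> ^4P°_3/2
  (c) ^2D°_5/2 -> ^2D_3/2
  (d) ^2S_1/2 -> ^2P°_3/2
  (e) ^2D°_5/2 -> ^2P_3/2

(a) allowed
(b) forbidden (ΔL, ΔJ fail)
(c) allowed
(d) allowed
(e) allowed
Total allowed: 4 of 5.

4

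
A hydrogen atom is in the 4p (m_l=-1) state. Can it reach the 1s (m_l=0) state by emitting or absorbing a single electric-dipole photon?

Δl = 0 − 1 = -1; the E1 rule Δl = ±1 is ✓.
m_l: -1 → 0 (Δm_l = +1). |Δm_l| ≤ 1 ✓.
All E1 selection rules are satisfied.

allowed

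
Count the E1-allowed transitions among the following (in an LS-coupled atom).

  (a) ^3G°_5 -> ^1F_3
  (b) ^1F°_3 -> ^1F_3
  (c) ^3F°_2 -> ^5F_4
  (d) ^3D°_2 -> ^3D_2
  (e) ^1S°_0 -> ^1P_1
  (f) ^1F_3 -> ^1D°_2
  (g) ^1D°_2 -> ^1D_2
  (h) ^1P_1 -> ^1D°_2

(a) forbidden (ΔS, ΔJ fail)
(b) allowed
(c) forbidden (ΔS, ΔJ fail)
(d) allowed
(e) allowed
(f) allowed
(g) allowed
(h) allowed
Total allowed: 6 of 8.

6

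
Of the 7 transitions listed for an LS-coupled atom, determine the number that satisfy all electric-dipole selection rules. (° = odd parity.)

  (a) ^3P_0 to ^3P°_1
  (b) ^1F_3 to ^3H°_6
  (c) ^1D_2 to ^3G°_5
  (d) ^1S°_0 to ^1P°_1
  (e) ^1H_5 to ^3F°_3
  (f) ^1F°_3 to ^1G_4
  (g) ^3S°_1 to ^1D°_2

(a) allowed
(b) forbidden (ΔS, ΔL, ΔJ fail)
(c) forbidden (ΔS, ΔL, ΔJ fail)
(d) forbidden (parity fails)
(e) forbidden (ΔS, ΔL, ΔJ fail)
(f) allowed
(g) forbidden (parity, ΔS, ΔL fail)
Total allowed: 2 of 7.

2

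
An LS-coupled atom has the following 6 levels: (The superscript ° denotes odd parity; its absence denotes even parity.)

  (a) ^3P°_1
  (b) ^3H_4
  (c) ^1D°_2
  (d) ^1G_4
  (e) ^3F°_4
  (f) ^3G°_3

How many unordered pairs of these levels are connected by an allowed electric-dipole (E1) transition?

1

(a)–(b): forbidden (ΔL, ΔJ).
(a)–(c): forbidden (parity, ΔS).
(a)–(d): forbidden (ΔS, ΔL, ΔJ).
(a)–(e): forbidden (parity, ΔL, ΔJ).
(a)–(f): forbidden (parity, ΔL, ΔJ).
(b)–(c): forbidden (ΔS, ΔL, ΔJ).
(b)–(d): forbidden (parity, ΔS).
(b)–(e): forbidden (ΔL).
(b)–(f): allowed.
(c)–(d): forbidden (ΔL, ΔJ).
(c)–(e): forbidden (parity, ΔS, ΔJ).
(c)–(f): forbidden (parity, ΔS, ΔL).
(d)–(e): forbidden (ΔS).
(d)–(f): forbidden (ΔS).
(e)–(f): forbidden (parity).
Allowed pairs: 1 of 15.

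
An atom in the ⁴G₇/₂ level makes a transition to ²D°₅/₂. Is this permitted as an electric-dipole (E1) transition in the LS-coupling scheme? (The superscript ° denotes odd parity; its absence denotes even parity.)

Initial level: S=3/2, L=4, J=7/2, parity even. Final level: S=1/2, L=2, J=5/2, parity odd.
Parity must change: even → odd — ✓.
ΔS = 0: S: 3/2 → 1/2 — ✗.
ΔL = 0, ±1 (not L=0↔0): L: 4 → 2, ΔL = -2 — ✗.
ΔJ = 0, ±1 (not J=0↔0): J: 7/2 → 5/2, ΔJ = -1 — ✓.
Rule(s) violated: ΔS, ΔL.

forbidden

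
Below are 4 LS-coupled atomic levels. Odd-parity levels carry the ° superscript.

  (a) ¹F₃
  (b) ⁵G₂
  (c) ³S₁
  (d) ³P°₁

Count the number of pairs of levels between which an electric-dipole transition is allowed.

(a)–(b): forbidden (parity, ΔS).
(a)–(c): forbidden (parity, ΔS, ΔL, ΔJ).
(a)–(d): forbidden (ΔS, ΔL, ΔJ).
(b)–(c): forbidden (parity, ΔS, ΔL).
(b)–(d): forbidden (ΔS, ΔL).
(c)–(d): allowed.
Allowed pairs: 1 of 6.

1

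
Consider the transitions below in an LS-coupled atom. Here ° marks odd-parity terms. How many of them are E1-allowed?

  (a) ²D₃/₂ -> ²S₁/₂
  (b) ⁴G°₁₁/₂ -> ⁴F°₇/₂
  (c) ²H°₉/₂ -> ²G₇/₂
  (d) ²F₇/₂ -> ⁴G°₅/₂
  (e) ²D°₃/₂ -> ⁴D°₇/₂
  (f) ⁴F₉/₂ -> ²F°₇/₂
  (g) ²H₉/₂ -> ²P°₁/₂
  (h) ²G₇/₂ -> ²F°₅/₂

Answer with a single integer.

(a) forbidden (parity, ΔL fail)
(b) forbidden (parity, ΔJ fail)
(c) allowed
(d) forbidden (ΔS fails)
(e) forbidden (parity, ΔS, ΔJ fail)
(f) forbidden (ΔS fails)
(g) forbidden (ΔL, ΔJ fail)
(h) allowed
Total allowed: 2 of 8.

2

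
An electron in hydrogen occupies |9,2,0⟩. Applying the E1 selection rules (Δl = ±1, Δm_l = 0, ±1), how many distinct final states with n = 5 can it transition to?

E1 requires Δl = ±1, so l_f ∈ {1, 3}; with 0 ≤ l_f ≤ n_f−1 = 4, the allowed l_f values are {1, 3}.
For l_f = 1: m_f ∈ {m_i−1, m_i, m_i+1} ∩ [−1, 1] = {-1, 0, 1} → 3 states.
For l_f = 3: m_f ∈ {m_i−1, m_i, m_i+1} ∩ [−3, 3] = {-1, 0, 1} → 3 states.
Total: 6.

6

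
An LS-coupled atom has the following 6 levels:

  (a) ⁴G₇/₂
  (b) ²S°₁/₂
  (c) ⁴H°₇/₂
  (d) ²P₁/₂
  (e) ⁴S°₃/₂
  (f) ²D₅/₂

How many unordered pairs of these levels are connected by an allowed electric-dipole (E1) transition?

2

(a)–(b): forbidden (ΔS, ΔL, ΔJ).
(a)–(c): allowed.
(a)–(d): forbidden (parity, ΔS, ΔL, ΔJ).
(a)–(e): forbidden (ΔL, ΔJ).
(a)–(f): forbidden (parity, ΔS, ΔL).
(b)–(c): forbidden (parity, ΔS, ΔL, ΔJ).
(b)–(d): allowed.
(b)–(e): forbidden (parity, ΔS, ΔL).
(b)–(f): forbidden (ΔL, ΔJ).
(c)–(d): forbidden (ΔS, ΔL, ΔJ).
(c)–(e): forbidden (parity, ΔL, ΔJ).
(c)–(f): forbidden (ΔS, ΔL).
(d)–(e): forbidden (ΔS).
(d)–(f): forbidden (parity, ΔJ).
(e)–(f): forbidden (ΔS, ΔL).
Allowed pairs: 2 of 15.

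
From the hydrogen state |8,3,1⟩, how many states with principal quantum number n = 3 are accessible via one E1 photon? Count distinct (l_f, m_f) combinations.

3

E1 requires Δl = ±1, so l_f ∈ {2, 4}; with 0 ≤ l_f ≤ n_f−1 = 2, the allowed l_f values are {2}.
For l_f = 2: m_f ∈ {m_i−1, m_i, m_i+1} ∩ [−2, 2] = {0, 1, 2} → 3 states.
Total: 3.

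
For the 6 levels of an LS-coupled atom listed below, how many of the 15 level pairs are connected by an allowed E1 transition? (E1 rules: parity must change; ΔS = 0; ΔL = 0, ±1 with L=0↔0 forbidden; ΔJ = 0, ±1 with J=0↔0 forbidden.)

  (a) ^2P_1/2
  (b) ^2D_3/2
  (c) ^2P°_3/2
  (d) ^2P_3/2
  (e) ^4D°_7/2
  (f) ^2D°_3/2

(a)–(b): forbidden (parity).
(a)–(c): allowed.
(a)–(d): forbidden (parity).
(a)–(e): forbidden (ΔS, ΔJ).
(a)–(f): allowed.
(b)–(c): allowed.
(b)–(d): forbidden (parity).
(b)–(e): forbidden (ΔS, ΔJ).
(b)–(f): allowed.
(c)–(d): allowed.
(c)–(e): forbidden (parity, ΔS, ΔJ).
(c)–(f): forbidden (parity).
(d)–(e): forbidden (ΔS, ΔJ).
(d)–(f): allowed.
(e)–(f): forbidden (parity, ΔS, ΔJ).
Allowed pairs: 6 of 15.

6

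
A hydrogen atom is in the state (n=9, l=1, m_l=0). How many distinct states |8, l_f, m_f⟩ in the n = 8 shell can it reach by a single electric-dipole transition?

E1 requires Δl = ±1, so l_f ∈ {0, 2}; with 0 ≤ l_f ≤ n_f−1 = 7, the allowed l_f values are {0, 2}.
For l_f = 0: m_f ∈ {m_i−1, m_i, m_i+1} ∩ [−0, 0] = {0} → 1 state.
For l_f = 2: m_f ∈ {m_i−1, m_i, m_i+1} ∩ [−2, 2] = {-1, 0, 1} → 3 states.
Total: 4.

4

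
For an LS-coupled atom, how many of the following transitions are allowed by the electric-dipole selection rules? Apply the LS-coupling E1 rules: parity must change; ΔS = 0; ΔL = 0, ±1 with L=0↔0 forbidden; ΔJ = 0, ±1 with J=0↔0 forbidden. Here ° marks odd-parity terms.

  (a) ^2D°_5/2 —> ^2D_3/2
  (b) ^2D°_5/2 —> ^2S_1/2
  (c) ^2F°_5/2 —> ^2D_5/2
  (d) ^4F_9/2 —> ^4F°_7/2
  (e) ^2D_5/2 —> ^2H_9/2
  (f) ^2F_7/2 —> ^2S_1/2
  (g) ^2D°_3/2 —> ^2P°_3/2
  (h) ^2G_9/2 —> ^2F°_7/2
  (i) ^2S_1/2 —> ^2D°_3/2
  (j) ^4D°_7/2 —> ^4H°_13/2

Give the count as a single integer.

4

(a) allowed
(b) forbidden (ΔL, ΔJ fail)
(c) allowed
(d) allowed
(e) forbidden (parity, ΔL, ΔJ fail)
(f) forbidden (parity, ΔL, ΔJ fail)
(g) forbidden (parity fails)
(h) allowed
(i) forbidden (ΔL fails)
(j) forbidden (parity, ΔL, ΔJ fail)
Total allowed: 4 of 10.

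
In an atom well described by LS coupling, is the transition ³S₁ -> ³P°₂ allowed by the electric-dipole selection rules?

Initial level: S=1, L=0, J=1, parity even. Final level: S=1, L=1, J=2, parity odd.
ΔJ = 0, ±1 (not J=0↔0): J: 1 → 2, ΔJ = +1 — satisfied.
Parity must change: even → odd — satisfied.
ΔL = 0, ±1 (not L=0↔0): L: 0 → 1, ΔL = +1 — satisfied.
ΔS = 0: S: 1 → 1 — satisfied.
All four E1 rules are satisfied.

allowed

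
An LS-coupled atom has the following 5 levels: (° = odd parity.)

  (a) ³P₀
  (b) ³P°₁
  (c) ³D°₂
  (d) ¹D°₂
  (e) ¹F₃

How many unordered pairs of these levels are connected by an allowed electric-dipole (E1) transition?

2

(a)–(b): allowed.
(a)–(c): forbidden (ΔJ).
(a)–(d): forbidden (ΔS, ΔJ).
(a)–(e): forbidden (parity, ΔS, ΔL, ΔJ).
(b)–(c): forbidden (parity).
(b)–(d): forbidden (parity, ΔS).
(b)–(e): forbidden (ΔS, ΔL, ΔJ).
(c)–(d): forbidden (parity, ΔS).
(c)–(e): forbidden (ΔS).
(d)–(e): allowed.
Allowed pairs: 2 of 10.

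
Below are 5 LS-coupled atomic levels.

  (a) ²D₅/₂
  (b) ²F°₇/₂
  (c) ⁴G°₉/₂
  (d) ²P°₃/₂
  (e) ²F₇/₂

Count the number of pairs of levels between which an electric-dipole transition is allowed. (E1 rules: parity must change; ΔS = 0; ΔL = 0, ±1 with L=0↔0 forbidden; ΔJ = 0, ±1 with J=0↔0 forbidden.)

(a)–(b): allowed.
(a)–(c): forbidden (ΔS, ΔL, ΔJ).
(a)–(d): allowed.
(a)–(e): forbidden (parity).
(b)–(c): forbidden (parity, ΔS).
(b)–(d): forbidden (parity, ΔL, ΔJ).
(b)–(e): allowed.
(c)–(d): forbidden (parity, ΔS, ΔL, ΔJ).
(c)–(e): forbidden (ΔS).
(d)–(e): forbidden (ΔL, ΔJ).
Allowed pairs: 3 of 10.

3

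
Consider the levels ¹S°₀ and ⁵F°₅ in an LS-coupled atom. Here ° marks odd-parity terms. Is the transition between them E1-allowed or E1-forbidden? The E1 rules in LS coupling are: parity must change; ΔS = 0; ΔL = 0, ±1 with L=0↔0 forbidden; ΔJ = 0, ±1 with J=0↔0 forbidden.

Initial level: S=0, L=0, J=0, parity odd. Final level: S=2, L=3, J=5, parity odd.
ΔL = 0, ±1 (not L=0↔0): L: 0 → 3, ΔL = +3 — violated.
ΔJ = 0, ±1 (not J=0↔0): J: 0 → 5, ΔJ = +5 — violated.
ΔS = 0: S: 0 → 2 — violated.
Parity must change: odd → odd — violated.
Rule(s) violated: parity, ΔS, ΔL, ΔJ.

forbidden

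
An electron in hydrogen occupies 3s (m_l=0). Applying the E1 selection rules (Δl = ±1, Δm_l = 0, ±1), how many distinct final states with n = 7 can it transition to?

3

E1 requires Δl = ±1, so l_f ∈ {-1, 1}; with 0 ≤ l_f ≤ n_f−1 = 6, the allowed l_f values are {1}.
For l_f = 1: m_f ∈ {m_i−1, m_i, m_i+1} ∩ [−1, 1] = {-1, 0, 1} → 3 states.
Total: 3.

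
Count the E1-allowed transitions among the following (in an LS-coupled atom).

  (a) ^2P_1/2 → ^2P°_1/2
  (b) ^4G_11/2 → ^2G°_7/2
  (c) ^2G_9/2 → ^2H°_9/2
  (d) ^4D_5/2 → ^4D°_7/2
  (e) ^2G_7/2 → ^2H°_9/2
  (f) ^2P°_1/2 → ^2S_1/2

5

(a) allowed
(b) forbidden (ΔS, ΔJ fail)
(c) allowed
(d) allowed
(e) allowed
(f) allowed
Total allowed: 5 of 6.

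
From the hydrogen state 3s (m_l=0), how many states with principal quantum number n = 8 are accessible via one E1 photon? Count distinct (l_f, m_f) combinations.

E1 requires Δl = ±1, so l_f ∈ {-1, 1}; with 0 ≤ l_f ≤ n_f−1 = 7, the allowed l_f values are {1}.
For l_f = 1: m_f ∈ {m_i−1, m_i, m_i+1} ∩ [−1, 1] = {-1, 0, 1} → 3 states.
Total: 3.

3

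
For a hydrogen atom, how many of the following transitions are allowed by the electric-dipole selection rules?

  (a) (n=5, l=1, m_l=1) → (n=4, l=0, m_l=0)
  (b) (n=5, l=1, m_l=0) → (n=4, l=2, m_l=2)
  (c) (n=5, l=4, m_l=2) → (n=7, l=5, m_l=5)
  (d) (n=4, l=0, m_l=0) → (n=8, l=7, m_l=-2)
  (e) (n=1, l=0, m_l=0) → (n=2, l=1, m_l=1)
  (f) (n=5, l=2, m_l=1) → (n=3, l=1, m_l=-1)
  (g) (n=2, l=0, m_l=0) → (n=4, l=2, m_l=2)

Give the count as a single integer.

2

(a) allowed
(b) forbidden — Δm_l = +2 (E1 requires Δm_l = 0, ±1)
(c) forbidden — Δm_l = +3 (E1 requires Δm_l = 0, ±1)
(d) forbidden — Δl = +7 (E1 requires Δl = ±1); Δm_l = -2 (E1 requires Δm_l = 0, ±1)
(e) allowed
(f) forbidden — Δm_l = -2 (E1 requires Δm_l = 0, ±1)
(g) forbidden — Δl = +2 (E1 requires Δl = ±1); Δm_l = +2 (E1 requires Δm_l = 0, ±1)
Total allowed: 2 of 7.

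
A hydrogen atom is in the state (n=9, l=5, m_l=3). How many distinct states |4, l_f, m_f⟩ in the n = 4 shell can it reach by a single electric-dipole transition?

E1 requires l_f ∈ {4, 6}, but neither lies in [0, 3], so no final state is reachable.
Total: 0.

0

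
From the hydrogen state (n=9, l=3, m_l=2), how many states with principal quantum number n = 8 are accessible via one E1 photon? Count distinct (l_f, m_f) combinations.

5

E1 requires Δl = ±1, so l_f ∈ {2, 4}; with 0 ≤ l_f ≤ n_f−1 = 7, the allowed l_f values are {2, 4}.
For l_f = 2: m_f ∈ {m_i−1, m_i, m_i+1} ∩ [−2, 2] = {1, 2} → 2 states.
For l_f = 4: m_f ∈ {m_i−1, m_i, m_i+1} ∩ [−4, 4] = {1, 2, 3} → 3 states.
Total: 5.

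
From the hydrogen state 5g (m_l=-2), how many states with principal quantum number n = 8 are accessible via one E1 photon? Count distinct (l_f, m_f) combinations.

E1 requires Δl = ±1, so l_f ∈ {3, 5}; with 0 ≤ l_f ≤ n_f−1 = 7, the allowed l_f values are {3, 5}.
For l_f = 3: m_f ∈ {m_i−1, m_i, m_i+1} ∩ [−3, 3] = {-3, -2, -1} → 3 states.
For l_f = 5: m_f ∈ {m_i−1, m_i, m_i+1} ∩ [−5, 5] = {-3, -2, -1} → 3 states.
Total: 6.

6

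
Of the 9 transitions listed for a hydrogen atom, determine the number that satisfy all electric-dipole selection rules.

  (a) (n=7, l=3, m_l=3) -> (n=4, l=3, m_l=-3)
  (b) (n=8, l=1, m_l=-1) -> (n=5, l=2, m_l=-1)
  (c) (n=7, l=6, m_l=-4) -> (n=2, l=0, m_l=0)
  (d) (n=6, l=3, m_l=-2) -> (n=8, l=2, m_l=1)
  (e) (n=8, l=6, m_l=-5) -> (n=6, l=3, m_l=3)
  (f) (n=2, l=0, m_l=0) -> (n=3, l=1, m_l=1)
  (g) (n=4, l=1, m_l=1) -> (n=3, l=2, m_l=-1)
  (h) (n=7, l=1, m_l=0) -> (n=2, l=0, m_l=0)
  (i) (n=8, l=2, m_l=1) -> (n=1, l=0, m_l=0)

(a) forbidden — Δl = +0 (E1 requires Δl = ±1); Δm_l = -6 (E1 requires Δm_l = 0, ±1)
(b) allowed
(c) forbidden — Δl = -6 (E1 requires Δl = ±1); Δm_l = +4 (E1 requires Δm_l = 0, ±1)
(d) forbidden — Δm_l = +3 (E1 requires Δm_l = 0, ±1)
(e) forbidden — Δl = -3 (E1 requires Δl = ±1); Δm_l = +8 (E1 requires Δm_l = 0, ±1)
(f) allowed
(g) forbidden — Δm_l = -2 (E1 requires Δm_l = 0, ±1)
(h) allowed
(i) forbidden — Δl = -2 (E1 requires Δl = ±1)
Total allowed: 3 of 9.

3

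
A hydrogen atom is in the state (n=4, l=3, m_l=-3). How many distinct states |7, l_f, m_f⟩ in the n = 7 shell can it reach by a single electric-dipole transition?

E1 requires Δl = ±1, so l_f ∈ {2, 4}; with 0 ≤ l_f ≤ n_f−1 = 6, the allowed l_f values are {2, 4}.
For l_f = 2: m_f ∈ {m_i−1, m_i, m_i+1} ∩ [−2, 2] = {-2} → 1 state.
For l_f = 4: m_f ∈ {m_i−1, m_i, m_i+1} ∩ [−4, 4] = {-4, -3, -2} → 3 states.
Total: 4.

4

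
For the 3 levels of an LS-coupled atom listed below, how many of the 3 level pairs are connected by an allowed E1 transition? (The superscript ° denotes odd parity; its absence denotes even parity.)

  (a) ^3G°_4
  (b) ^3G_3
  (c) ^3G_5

(a)–(b): allowed.
(a)–(c): allowed.
(b)–(c): forbidden (parity, ΔJ).
Allowed pairs: 2 of 3.

2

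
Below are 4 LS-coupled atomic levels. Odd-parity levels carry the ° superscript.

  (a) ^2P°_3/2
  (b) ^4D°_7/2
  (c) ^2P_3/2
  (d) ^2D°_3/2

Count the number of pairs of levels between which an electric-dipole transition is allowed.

(a)–(b): forbidden (parity, ΔS, ΔJ).
(a)–(c): allowed.
(a)–(d): forbidden (parity).
(b)–(c): forbidden (ΔS, ΔJ).
(b)–(d): forbidden (parity, ΔS, ΔJ).
(c)–(d): allowed.
Allowed pairs: 2 of 6.

2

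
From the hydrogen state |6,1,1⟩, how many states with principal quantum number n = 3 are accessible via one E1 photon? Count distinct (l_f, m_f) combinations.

E1 requires Δl = ±1, so l_f ∈ {0, 2}; with 0 ≤ l_f ≤ n_f−1 = 2, the allowed l_f values are {0, 2}.
For l_f = 0: m_f ∈ {m_i−1, m_i, m_i+1} ∩ [−0, 0] = {0} → 1 state.
For l_f = 2: m_f ∈ {m_i−1, m_i, m_i+1} ∩ [−2, 2] = {0, 1, 2} → 3 states.
Total: 4.

4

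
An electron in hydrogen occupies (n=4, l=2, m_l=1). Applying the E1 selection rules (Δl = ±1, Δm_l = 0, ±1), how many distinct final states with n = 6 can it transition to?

E1 requires Δl = ±1, so l_f ∈ {1, 3}; with 0 ≤ l_f ≤ n_f−1 = 5, the allowed l_f values are {1, 3}.
For l_f = 1: m_f ∈ {m_i−1, m_i, m_i+1} ∩ [−1, 1] = {0, 1} → 2 states.
For l_f = 3: m_f ∈ {m_i−1, m_i, m_i+1} ∩ [−3, 3] = {0, 1, 2} → 3 states.
Total: 5.

5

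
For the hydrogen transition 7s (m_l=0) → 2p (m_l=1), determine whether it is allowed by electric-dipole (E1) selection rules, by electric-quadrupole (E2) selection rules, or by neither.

Δl = 1 − 0 = +1; l_i + l_f = 1.
Δm_l = +1.
E1 (Δl = ±1, |Δm_l| ≤ 1): satisfied.
E2 (Δl = 0,±2, l_i+l_f ≥ 2, |Δm_l| ≤ 2): not satisfied.

E1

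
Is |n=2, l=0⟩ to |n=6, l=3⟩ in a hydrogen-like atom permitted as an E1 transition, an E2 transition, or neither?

neither

Δl = 3 − 0 = +3; l_i + l_f = 3.
E1 (Δl = ±1): not satisfied.
E2 (Δl = 0,±2, l_i+l_f ≥ 2): not satisfied.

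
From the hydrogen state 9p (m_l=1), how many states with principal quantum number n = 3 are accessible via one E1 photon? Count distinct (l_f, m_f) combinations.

4

E1 requires Δl = ±1, so l_f ∈ {0, 2}; with 0 ≤ l_f ≤ n_f−1 = 2, the allowed l_f values are {0, 2}.
For l_f = 0: m_f ∈ {m_i−1, m_i, m_i+1} ∩ [−0, 0] = {0} → 1 state.
For l_f = 2: m_f ∈ {m_i−1, m_i, m_i+1} ∩ [−2, 2] = {0, 1, 2} → 3 states.
Total: 4.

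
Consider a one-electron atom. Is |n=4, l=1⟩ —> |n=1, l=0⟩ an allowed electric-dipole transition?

allowed

Initial l = 1, final l = 0, so Δl = -1. E1 requires Δl = ±1: ✓.
All E1 selection rules are satisfied.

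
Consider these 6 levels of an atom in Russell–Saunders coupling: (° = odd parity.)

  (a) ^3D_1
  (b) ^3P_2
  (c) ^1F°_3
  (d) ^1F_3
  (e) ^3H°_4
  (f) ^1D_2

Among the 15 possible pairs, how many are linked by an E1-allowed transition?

(a)–(b): forbidden (parity).
(a)–(c): forbidden (ΔS, ΔJ).
(a)–(d): forbidden (parity, ΔS, ΔJ).
(a)–(e): forbidden (ΔL, ΔJ).
(a)–(f): forbidden (parity, ΔS).
(b)–(c): forbidden (ΔS, ΔL).
(b)–(d): forbidden (parity, ΔS, ΔL).
(b)–(e): forbidden (ΔL, ΔJ).
(b)–(f): forbidden (parity, ΔS).
(c)–(d): allowed.
(c)–(e): forbidden (parity, ΔS, ΔL).
(c)–(f): allowed.
(d)–(e): forbidden (ΔS, ΔL).
(d)–(f): forbidden (parity).
(e)–(f): forbidden (ΔS, ΔL, ΔJ).
Allowed pairs: 2 of 15.

2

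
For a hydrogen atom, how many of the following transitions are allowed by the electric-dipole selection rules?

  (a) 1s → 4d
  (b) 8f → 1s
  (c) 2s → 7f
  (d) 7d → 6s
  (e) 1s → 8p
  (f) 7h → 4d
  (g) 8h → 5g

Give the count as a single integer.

(a) forbidden — Δl = +2 (E1 requires Δl = ±1)
(b) forbidden — Δl = -3 (E1 requires Δl = ±1)
(c) forbidden — Δl = +3 (E1 requires Δl = ±1)
(d) forbidden — Δl = -2 (E1 requires Δl = ±1)
(e) allowed
(f) forbidden — Δl = -3 (E1 requires Δl = ±1)
(g) allowed
Total allowed: 2 of 7.

2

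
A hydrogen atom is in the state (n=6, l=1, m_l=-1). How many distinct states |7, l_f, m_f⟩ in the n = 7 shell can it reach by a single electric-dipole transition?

E1 requires Δl = ±1, so l_f ∈ {0, 2}; with 0 ≤ l_f ≤ n_f−1 = 6, the allowed l_f values are {0, 2}.
For l_f = 0: m_f ∈ {m_i−1, m_i, m_i+1} ∩ [−0, 0] = {0} → 1 state.
For l_f = 2: m_f ∈ {m_i−1, m_i, m_i+1} ∩ [−2, 2] = {-2, -1, 0} → 3 states.
Total: 4.

4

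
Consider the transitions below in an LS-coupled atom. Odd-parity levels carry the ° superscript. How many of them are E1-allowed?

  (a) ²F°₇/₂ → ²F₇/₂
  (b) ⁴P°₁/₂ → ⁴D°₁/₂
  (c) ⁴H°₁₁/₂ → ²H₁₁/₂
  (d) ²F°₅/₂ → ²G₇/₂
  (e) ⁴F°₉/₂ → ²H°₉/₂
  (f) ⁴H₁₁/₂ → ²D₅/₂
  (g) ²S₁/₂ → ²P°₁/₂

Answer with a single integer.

3

(a) allowed
(b) forbidden (parity fails)
(c) forbidden (ΔS fails)
(d) allowed
(e) forbidden (parity, ΔS, ΔL fail)
(f) forbidden (parity, ΔS, ΔL, ΔJ fail)
(g) allowed
Total allowed: 3 of 7.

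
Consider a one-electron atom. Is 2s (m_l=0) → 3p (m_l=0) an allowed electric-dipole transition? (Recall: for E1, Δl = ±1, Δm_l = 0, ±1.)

Initial l = 0, final l = 1, so Δl = +1. E1 requires Δl = ±1: ✓.
m_l: 0 → 0 (Δm_l = +0). |Δm_l| ≤ 1 ✓.
All E1 selection rules are satisfied.

allowed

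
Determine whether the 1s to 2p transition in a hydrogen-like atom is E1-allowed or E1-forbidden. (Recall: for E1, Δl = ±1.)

allowed

l: 0 → 1 (Δl = +1). Δl = ±1 ok.
All E1 selection rules are satisfied.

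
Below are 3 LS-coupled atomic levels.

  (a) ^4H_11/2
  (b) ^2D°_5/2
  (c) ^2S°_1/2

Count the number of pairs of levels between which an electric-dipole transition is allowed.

0

(a)–(b): forbidden (ΔS, ΔL, ΔJ).
(a)–(c): forbidden (ΔS, ΔL, ΔJ).
(b)–(c): forbidden (parity, ΔL, ΔJ).
Allowed pairs: 0 of 3.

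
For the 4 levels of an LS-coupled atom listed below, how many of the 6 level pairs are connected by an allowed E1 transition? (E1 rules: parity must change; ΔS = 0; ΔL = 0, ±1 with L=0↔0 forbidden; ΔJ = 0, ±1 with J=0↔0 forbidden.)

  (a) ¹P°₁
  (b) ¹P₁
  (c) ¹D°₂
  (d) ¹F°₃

2

(a)–(b): allowed.
(a)–(c): forbidden (parity).
(a)–(d): forbidden (parity, ΔL, ΔJ).
(b)–(c): allowed.
(b)–(d): forbidden (ΔL, ΔJ).
(c)–(d): forbidden (parity).
Allowed pairs: 2 of 6.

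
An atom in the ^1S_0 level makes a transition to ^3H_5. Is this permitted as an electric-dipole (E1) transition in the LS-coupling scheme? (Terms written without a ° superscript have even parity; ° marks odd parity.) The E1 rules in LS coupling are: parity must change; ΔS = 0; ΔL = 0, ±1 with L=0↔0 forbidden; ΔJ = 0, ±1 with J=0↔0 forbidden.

forbidden

Initial level: S=0, L=0, J=0, parity even. Final level: S=1, L=5, J=5, parity even.
ΔJ = 0, ±1 (not J=0↔0): J: 0 → 5, ΔJ = +5 — violated.
ΔS = 0: S: 0 → 1 — violated.
ΔL = 0, ±1 (not L=0↔0): L: 0 → 5, ΔL = +5 — violated.
Parity must change: even → even — violated.
Rule(s) violated: parity, ΔS, ΔL, ΔJ.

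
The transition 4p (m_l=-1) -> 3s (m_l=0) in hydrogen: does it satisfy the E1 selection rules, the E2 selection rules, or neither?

Δl = 0 − 1 = -1; l_i + l_f = 1.
Δm_l = +1.
E1 (Δl = ±1, |Δm_l| ≤ 1): satisfied.
E2 (Δl = 0,±2, l_i+l_f ≥ 2, |Δm_l| ≤ 2): not satisfied.

E1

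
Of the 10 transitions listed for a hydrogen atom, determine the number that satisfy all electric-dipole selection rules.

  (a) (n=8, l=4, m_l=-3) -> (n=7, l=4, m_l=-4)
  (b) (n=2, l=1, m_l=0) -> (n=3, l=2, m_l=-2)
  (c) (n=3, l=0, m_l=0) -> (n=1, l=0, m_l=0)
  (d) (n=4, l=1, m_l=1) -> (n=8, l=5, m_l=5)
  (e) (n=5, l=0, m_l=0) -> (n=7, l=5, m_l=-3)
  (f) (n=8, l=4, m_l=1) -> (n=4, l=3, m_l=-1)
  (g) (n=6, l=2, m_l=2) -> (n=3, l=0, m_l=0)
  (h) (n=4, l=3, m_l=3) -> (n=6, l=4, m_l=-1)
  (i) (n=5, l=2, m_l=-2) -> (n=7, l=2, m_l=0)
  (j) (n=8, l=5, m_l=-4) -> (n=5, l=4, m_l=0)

0

(a) forbidden — Δl = +0 (E1 requires Δl = ±1)
(b) forbidden — Δm_l = -2 (E1 requires Δm_l = 0, ±1)
(c) forbidden — Δl = +0 (E1 requires Δl = ±1)
(d) forbidden — Δl = +4 (E1 requires Δl = ±1); Δm_l = +4 (E1 requires Δm_l = 0, ±1)
(e) forbidden — Δl = +5 (E1 requires Δl = ±1); Δm_l = -3 (E1 requires Δm_l = 0, ±1)
(f) forbidden — Δm_l = -2 (E1 requires Δm_l = 0, ±1)
(g) forbidden — Δl = -2 (E1 requires Δl = ±1); Δm_l = -2 (E1 requires Δm_l = 0, ±1)
(h) forbidden — Δm_l = -4 (E1 requires Δm_l = 0, ±1)
(i) forbidden — Δl = +0 (E1 requires Δl = ±1); Δm_l = +2 (E1 requires Δm_l = 0, ±1)
(j) forbidden — Δm_l = +4 (E1 requires Δm_l = 0, ±1)
Total allowed: 0 of 10.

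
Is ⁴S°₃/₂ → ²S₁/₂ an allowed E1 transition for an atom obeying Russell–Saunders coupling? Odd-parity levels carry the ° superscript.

forbidden

Reading off the term symbols: S 3/2→1/2, L 0→0, J 3/2→1/2, parity odd→even.
Parity must change: odd → even — passes.
ΔL = 0, ±1 (not L=0↔0): L: 0 → 0, ΔL = +0 — fails.
ΔS = 0: S: 3/2 → 1/2 — fails.
ΔJ = 0, ±1 (not J=0↔0): J: 3/2 → 1/2, ΔJ = -1 — passes.
Rule(s) violated: ΔS, ΔL.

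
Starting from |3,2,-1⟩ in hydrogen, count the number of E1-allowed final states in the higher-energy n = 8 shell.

E1 requires Δl = ±1, so l_f ∈ {1, 3}; with 0 ≤ l_f ≤ n_f−1 = 7, the allowed l_f values are {1, 3}.
For l_f = 1: m_f ∈ {m_i−1, m_i, m_i+1} ∩ [−1, 1] = {-1, 0} → 2 states.
For l_f = 3: m_f ∈ {m_i−1, m_i, m_i+1} ∩ [−3, 3] = {-2, -1, 0} → 3 states.
Total: 5.

5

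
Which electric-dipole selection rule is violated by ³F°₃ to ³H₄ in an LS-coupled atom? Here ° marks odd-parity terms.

Reading off the term symbols: S 1→1, L 3→5, J 3→4, parity odd→even.
Parity must change: odd → even — passes.
ΔS = 0: S: 1 → 1 — passes.
ΔL = 0, ±1 (not L=0↔0): L: 3 → 5, ΔL = +2 — fails.
ΔJ = 0, ±1 (not J=0↔0): J: 3 → 4, ΔJ = +1 — passes.

the ΔL = 0, ±1 rule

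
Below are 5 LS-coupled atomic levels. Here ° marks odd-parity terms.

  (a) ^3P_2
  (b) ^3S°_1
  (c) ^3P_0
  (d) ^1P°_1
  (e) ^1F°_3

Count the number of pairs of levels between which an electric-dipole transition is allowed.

2

(a)–(b): allowed.
(a)–(c): forbidden (parity, ΔJ).
(a)–(d): forbidden (ΔS).
(a)–(e): forbidden (ΔS, ΔL).
(b)–(c): allowed.
(b)–(d): forbidden (parity, ΔS).
(b)–(e): forbidden (parity, ΔS, ΔL, ΔJ).
(c)–(d): forbidden (ΔS).
(c)–(e): forbidden (ΔS, ΔL, ΔJ).
(d)–(e): forbidden (parity, ΔL, ΔJ).
Allowed pairs: 2 of 10.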